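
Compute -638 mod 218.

-638 = -3×218 + 16, so -638 ≡ 16 (mod 218).

16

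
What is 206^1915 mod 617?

Using repeated squaring:
206^1 ≡ 206 (mod 617)
206^2 ≡ 206^2 = 42436 ≡ 480 (mod 617)
206^4 ≡ 480^2 = 230400 ≡ 259 (mod 617)
206^8 ≡ 259^2 = 67081 ≡ 445 (mod 617)
206^16 ≡ 445^2 = 198025 ≡ 585 (mod 617)
206^32 ≡ 585^2 = 342225 ≡ 407 (mod 617)
206^64 ≡ 407^2 = 165649 ≡ 293 (mod 617)
206^128 ≡ 293^2 = 85849 ≡ 86 (mod 617)
206^256 ≡ 86^2 = 7396 ≡ 609 (mod 617)
206^512 ≡ 609^2 = 370881 ≡ 64 (mod 617)
206^1024 ≡ 64^2 = 4096 ≡ 394 (mod 617)
206^1915 = 206^1024 * 206^512 * 206^256 * 206^64 * 206^32 * 206^16 * 206^8 * 206^2 * 206^1 ≡ 394 * 64 * 609 * 293 * 407 * 585 * 445 * 480 * 206 (mod 617).
Accumulate the product:
394 * 64 = 25216 ≡ 536
536 * 609 = 326424 ≡ 31
31 * 293 = 9083 ≡ 445
445 * 407 = 181115 ≡ 334
334 * 585 = 195390 ≡ 418
418 * 445 = 186010 ≡ 293
293 * 480 = 140640 ≡ 581
581 * 206 = 119686 ≡ 605

605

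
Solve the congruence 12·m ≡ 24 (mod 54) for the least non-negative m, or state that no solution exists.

2

gcd(12, 54) = 6, and 6 | 24, so solutions exist.
Divide through by 6: 2·m = 4 (mod 9).
2⁻¹ ≡ 5 (mod 9).
m ≡ 5·4 ≡ 2 (mod 9).
The smallest non-negative solution is m = 2.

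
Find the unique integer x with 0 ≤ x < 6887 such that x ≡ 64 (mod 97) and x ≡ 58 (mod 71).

3750

97⁻¹ mod 71: 97×41 ≡ 1 (mod 71), so 97⁻¹ ≡ 41.
x = 64 + 97×((58 − 64)×41 mod 71) = 64 + 97×38 = 3750.
Check: 3750 mod 97 = 64, 3750 mod 71 = 58. ✓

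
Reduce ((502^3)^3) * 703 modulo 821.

(502)^3 ≡ 581 (mod 821)
(581)^3 ≡ 819 (mod 821)
819 * 703 = 575757 ≡ 236 (mod 821)

236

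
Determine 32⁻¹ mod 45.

38

45 = 1×32 + 13
32 = 2×13 + 6
13 = 2×6 + 1
6 = 6×1 + 0
gcd(32, 45) = 1, so the inverse exists.
Bézout: 1 = 5×45 − 7×32.
So 32⁻¹ ≡ −7 ≡ 38 (mod 45).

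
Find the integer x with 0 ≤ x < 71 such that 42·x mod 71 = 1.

22

By the extended Euclidean algorithm:
71 = 1*42 + 29
42 = 1*29 + 13
29 = 2*13 + 3
13 = 4*3 + 1
3 = 3*1 + 0
gcd(42, 71) = 1, so the inverse exists.
Bézout: 1 = −13*71 + 22*42.
So 42⁻¹ ≡ 22 (mod 71).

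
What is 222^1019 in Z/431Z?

249

1019 in binary is 1111111011, i.e. 1019 = 512 + 256 + 128 + 64 + 32 + 16 + 8 + 2 + 1.
222^1 ≡ 222 (mod 431)
222^2 ≡ 222^2 = 49284 ≡ 150 (mod 431)
222^4 ≡ 150^2 = 22500 ≡ 88 (mod 431)
222^8 ≡ 88^2 = 7744 ≡ 417 (mod 431)
222^16 ≡ 417^2 = 173889 ≡ 196 (mod 431)
222^32 ≡ 196^2 = 38416 ≡ 57 (mod 431)
222^64 ≡ 57^2 = 3249 ≡ 232 (mod 431)
222^128 ≡ 232^2 = 53824 ≡ 380 (mod 431)
222^256 ≡ 380^2 = 144400 ≡ 15 (mod 431)
222^512 ≡ 15^2 = 225 (mod 431)
222^1019 = 222^512 · 222^256 · 222^128 · 222^64 · 222^32 · 222^16 · 222^8 · 222^2 · 222^1 ≡ 225 · 15 · 380 · 232 · 57 · 196 · 417 · 150 · 222 (mod 431).
Accumulate the product:
225 · 15 = 3375 ≡ 358
358 · 380 = 136040 ≡ 275
275 · 232 = 63800 ≡ 12
12 · 57 = 684 ≡ 253
253 · 196 = 49588 ≡ 23
23 · 417 = 9591 ≡ 109
109 · 150 = 16350 ≡ 403
403 · 222 = 89466 ≡ 249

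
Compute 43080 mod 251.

43080 = 171*251 + 159, so 43080 ≡ 159 (mod 251).

159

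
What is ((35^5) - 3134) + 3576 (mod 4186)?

(35)^5 ≡ 133 (mod 4186)
133 - 3134 = -3001 ≡ 1185 (mod 4186)
1185 + 3576 = 4761 ≡ 575 (mod 4186)

575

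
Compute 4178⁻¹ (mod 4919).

By the extended Euclidean algorithm:
4919 = 1*4178 + 741
4178 = 5*741 + 473
741 = 1*473 + 268
473 = 1*268 + 205
268 = 1*205 + 63
205 = 3*63 + 16
63 = 3*16 + 15
16 = 1*15 + 1
15 = 15*1 + 0
gcd(4178, 4919) = 1, so the inverse exists.
Back-substitute for 1:
1 = 1*16 − 1*15
  = −1*63 + 4*16
  = 4*205 − 13*63
  = −13*268 + 17*205
  = 17*473 − 30*268
  = −30*741 + 47*473
  = 47*4178 − 265*741
  = −265*4919 + 312*4178
So 4178⁻¹ ≡ 312 (mod 4919).

312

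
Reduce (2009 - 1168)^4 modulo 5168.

2009 - 1168 = 841
(841)^4 ≡ 2753 (mod 5168)

2753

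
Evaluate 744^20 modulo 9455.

Using repeated squaring:
20 in binary is 10100, i.e. 20 = 16 + 4.
744^1 ≡ 744 (mod 9455)
744^2 ≡ 744^2 = 553536 ≡ 5146 (mod 9455)
744^4 ≡ 5146^2 = 26481316 ≡ 7316 (mod 9455)
744^8 ≡ 7316^2 = 53523856 ≡ 8556 (mod 9455)
744^16 ≡ 8556^2 = 73205136 ≡ 4526 (mod 9455)
744^20 = 744^16 · 744^4 ≡ 4526 · 7316 (mod 9455).
4526 · 7316 = 33112216 ≡ 806 (mod 9455).

806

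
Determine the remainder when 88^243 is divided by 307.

205

243 in binary is 11110011, i.e. 243 = 128 + 64 + 32 + 16 + 2 + 1.
88^1 ≡ 88 (mod 307)
88^2 ≡ 88^2 = 7744 ≡ 69 (mod 307)
88^4 ≡ 69^2 = 4761 ≡ 156 (mod 307)
88^8 ≡ 156^2 = 24336 ≡ 83 (mod 307)
88^16 ≡ 83^2 = 6889 ≡ 135 (mod 307)
88^32 ≡ 135^2 = 18225 ≡ 112 (mod 307)
88^64 ≡ 112^2 = 12544 ≡ 264 (mod 307)
88^128 ≡ 264^2 = 69696 ≡ 7 (mod 307)
88^243 = 88^128 · 88^64 · 88^32 · 88^16 · 88^2 · 88^1 ≡ 7 · 264 · 112 · 135 · 69 · 88 (mod 307).
Accumulate the product:
7 · 264 = 1848 ≡ 6
6 · 112 = 672 ≡ 58
58 · 135 = 7830 ≡ 155
155 · 69 = 10695 ≡ 257
257 · 88 = 22616 ≡ 205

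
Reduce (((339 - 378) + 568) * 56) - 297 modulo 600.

339 - 378 = -39 ≡ 561 (mod 600)
561 + 568 = 1129 ≡ 529 (mod 600)
529 * 56 = 29624 ≡ 224 (mod 600)
224 - 297 = -73 ≡ 527 (mod 600)

527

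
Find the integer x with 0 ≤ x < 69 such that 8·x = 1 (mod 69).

69 = 8×8 + 5
8 = 1×5 + 3
5 = 1×3 + 2
3 = 1×2 + 1
2 = 2×1 + 0
gcd(8, 69) = 1, so the inverse exists.
Bézout: 1 = −3×69 + 26×8.
So 8⁻¹ ≡ 26 (mod 69).

26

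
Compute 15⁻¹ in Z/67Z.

9

Apply the Euclidean algorithm and back-substitute:
67 = 4×15 + 7
15 = 2×7 + 1
7 = 7×1 + 0
gcd(15, 67) = 1, so the inverse exists.
Back-substitute for 1:
1 = 1×15 − 2×7
  = −2×67 + 9×15
So 15⁻¹ ≡ 9 (mod 67).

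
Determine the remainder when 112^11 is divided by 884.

564

Using repeated squaring:
11 in binary is 1011, i.e. 11 = 8 + 2 + 1.
112^1 ≡ 112 (mod 884)
112^2 ≡ 112^2 = 12544 ≡ 168 (mod 884)
112^4 ≡ 168^2 = 28224 ≡ 820 (mod 884)
112^8 ≡ 820^2 = 672400 ≡ 560 (mod 884)
112^11 = 112^8 × 112^2 × 112^1 ≡ 560 × 168 × 112 (mod 884).
Accumulate the product:
560 × 168 = 94080 ≡ 376
376 × 112 = 42112 ≡ 564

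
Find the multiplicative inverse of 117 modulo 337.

265

337 = 2×117 + 103
117 = 1×103 + 14
103 = 7×14 + 5
14 = 2×5 + 4
5 = 1×4 + 1
4 = 4×1 + 0
gcd(117, 337) = 1, so the inverse exists.
Bézout: 1 = 25×337 − 72×117.
So 117⁻¹ ≡ −72 ≡ 265 (mod 337).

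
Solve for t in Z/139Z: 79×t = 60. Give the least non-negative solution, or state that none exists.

gcd(79, 139) = 1, so a unique solution mod 139 exists.
79⁻¹ ≡ 44 (mod 139).
t ≡ 44×60 ≡ 138 (mod 139).

138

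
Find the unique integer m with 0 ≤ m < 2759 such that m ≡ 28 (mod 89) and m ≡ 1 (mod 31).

89⁻¹ mod 31: 89·23 ≡ 1 (mod 31), so 89⁻¹ ≡ 23.
m = 28 + 89·((1 − 28)·23 mod 31) = 28 + 89·30 = 2698.

2698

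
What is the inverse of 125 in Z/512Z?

213

512 = 4*125 + 12
125 = 10*12 + 5
12 = 2*5 + 2
5 = 2*2 + 1
2 = 2*1 + 0
gcd(125, 512) = 1, so the inverse exists.
Bézout: 1 = −52*512 + 213*125.
So 125⁻¹ ≡ 213 (mod 512).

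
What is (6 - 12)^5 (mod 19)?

14

6 - 12 = -6 ≡ 13 (mod 19)
(13)^5 ≡ 14 (mod 19)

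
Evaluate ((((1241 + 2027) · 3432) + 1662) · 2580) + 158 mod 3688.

1241 + 2027 = 3268
3268 · 3432 = 11215776 ≡ 568 (mod 3688)
568 + 1662 = 2230
2230 · 2580 = 5753400 ≡ 120 (mod 3688)
120 + 158 = 278

278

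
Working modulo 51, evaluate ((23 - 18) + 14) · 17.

23 - 18 = 5
5 + 14 = 19
19 · 17 = 323 ≡ 17 (mod 51)

17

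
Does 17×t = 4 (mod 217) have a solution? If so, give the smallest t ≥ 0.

gcd(17, 217) = 1, so a unique solution mod 217 exists.
17⁻¹ ≡ 166 (mod 217).
t ≡ 166×4 ≡ 13 (mod 217).

13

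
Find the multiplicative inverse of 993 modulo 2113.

183

By the extended Euclidean algorithm:
2113 = 2×993 + 127
993 = 7×127 + 104
127 = 1×104 + 23
104 = 4×23 + 12
23 = 1×12 + 11
12 = 1×11 + 1
11 = 11×1 + 0
gcd(993, 2113) = 1, so the inverse exists.
Back-substitute for 1:
1 = 1×12 − 1×11
  = −1×23 + 2×12
  = 2×104 − 9×23
  = −9×127 + 11×104
  = 11×993 − 86×127
  = −86×2113 + 183×993
So 993⁻¹ ≡ 183 (mod 2113).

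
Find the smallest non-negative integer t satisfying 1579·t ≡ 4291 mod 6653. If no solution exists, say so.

719

gcd(1579, 6653) = 1, so a unique solution mod 6653 exists.
1579⁻¹ ≡ 4205 (mod 6653).
t ≡ 4205·4291 ≡ 719 (mod 6653).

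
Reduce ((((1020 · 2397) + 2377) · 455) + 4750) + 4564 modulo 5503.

1020 · 2397 = 2444940 ≡ 1608 (mod 5503)
1608 + 2377 = 3985
3985 · 455 = 1813175 ≡ 2688 (mod 5503)
2688 + 4750 = 7438 ≡ 1935 (mod 5503)
1935 + 4564 = 6499 ≡ 996 (mod 5503)

996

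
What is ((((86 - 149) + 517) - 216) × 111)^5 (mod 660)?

86 - 149 = -63 ≡ 597 (mod 660)
597 + 517 = 1114 ≡ 454 (mod 660)
454 - 216 = 238
238 × 111 = 26418 ≡ 18 (mod 660)
(18)^5 ≡ 648 (mod 660)

648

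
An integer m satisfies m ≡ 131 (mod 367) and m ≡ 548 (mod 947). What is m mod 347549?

258132

367⁻¹ mod 947: 367×658 ≡ 1 (mod 947), so 367⁻¹ ≡ 658.
m = 131 + 367×((548 − 131)×658 mod 947) = 131 + 367×703 = 258132.
Check: 258132 mod 367 = 131, 258132 mod 947 = 548. ✓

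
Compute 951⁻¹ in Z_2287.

Run the extended Euclidean algorithm:
2287 = 2·951 + 385
951 = 2·385 + 181
385 = 2·181 + 23
181 = 7·23 + 20
23 = 1·20 + 3
20 = 6·3 + 2
3 = 1·2 + 1
2 = 2·1 + 0
gcd(951, 2287) = 1, so the inverse exists.
Back-substitute for 1:
1 = 1·3 − 1·2
  = −1·20 + 7·3
  = 7·23 − 8·20
  = −8·181 + 63·23
  = 63·385 − 134·181
  = −134·951 + 331·385
  = 331·2287 − 796·951
So 951⁻¹ ≡ −796 ≡ 1491 (mod 2287).

1491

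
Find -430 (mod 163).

-430 = -3×163 + 59, so -430 ≡ 59 (mod 163).

59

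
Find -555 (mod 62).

3

-555 = -9×62 + 3, so -555 ≡ 3 (mod 62).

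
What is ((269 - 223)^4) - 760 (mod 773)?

269 - 223 = 46
(46)^4 ≡ 240 (mod 773)
240 - 760 = -520 ≡ 253 (mod 773)

253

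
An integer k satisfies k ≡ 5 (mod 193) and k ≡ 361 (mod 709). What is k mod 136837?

84732

193⁻¹ mod 709: 193×529 ≡ 1 (mod 709), so 193⁻¹ ≡ 529.
k = 5 + 193×((361 − 5)×529 mod 709) = 5 + 193×439 = 84732.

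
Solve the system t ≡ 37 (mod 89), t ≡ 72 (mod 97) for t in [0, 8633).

89⁻¹ mod 97: 89·12 ≡ 1 (mod 97), so 89⁻¹ ≡ 12.
t = 37 + 89·((72 − 37)·12 mod 97) = 37 + 89·32 = 2885.
Check: 2885 mod 89 = 37, 2885 mod 97 = 72. ✓

2885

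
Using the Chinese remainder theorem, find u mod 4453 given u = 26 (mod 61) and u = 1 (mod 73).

61⁻¹ mod 73: 61·6 ≡ 1 (mod 73), so 61⁻¹ ≡ 6.
u = 26 + 61·((1 − 26)·6 mod 73) = 26 + 61·69 = 4235.

4235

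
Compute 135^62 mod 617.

463

62 in binary is 111110, i.e. 62 = 32 + 16 + 8 + 4 + 2.
135^1 ≡ 135 (mod 617)
135^2 ≡ 135^2 = 18225 ≡ 332 (mod 617)
135^4 ≡ 332^2 = 110224 ≡ 398 (mod 617)
135^8 ≡ 398^2 = 158404 ≡ 452 (mod 617)
135^16 ≡ 452^2 = 204304 ≡ 77 (mod 617)
135^32 ≡ 77^2 = 5929 ≡ 376 (mod 617)
135^62 = 135^32 · 135^16 · 135^8 · 135^4 · 135^2 ≡ 376 · 77 · 452 · 398 · 332 (mod 617).
Accumulate the product:
376 · 77 = 28952 ≡ 570
570 · 452 = 257640 ≡ 351
351 · 398 = 139698 ≡ 256
256 · 332 = 84992 ≡ 463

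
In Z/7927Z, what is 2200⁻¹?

By the extended Euclidean algorithm:
7927 = 3×2200 + 1327
2200 = 1×1327 + 873
1327 = 1×873 + 454
873 = 1×454 + 419
454 = 1×419 + 35
419 = 11×35 + 34
35 = 1×34 + 1
34 = 34×1 + 0
gcd(2200, 7927) = 1, so the inverse exists.
Bézout: 1 = 63×7927 − 227×2200.
So 2200⁻¹ ≡ −227 ≡ 7700 (mod 7927).

7700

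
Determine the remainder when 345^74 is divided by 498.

207

74 in binary is 1001010, i.e. 74 = 64 + 8 + 2.
345^1 ≡ 345 (mod 498)
345^2 ≡ 345^2 = 119025 ≡ 3 (mod 498)
345^4 ≡ 3^2 = 9 (mod 498)
345^8 ≡ 9^2 = 81 (mod 498)
345^16 ≡ 81^2 = 6561 ≡ 87 (mod 498)
345^32 ≡ 87^2 = 7569 ≡ 99 (mod 498)
345^64 ≡ 99^2 = 9801 ≡ 339 (mod 498)
345^74 = 345^64 × 345^8 × 345^2 ≡ 339 × 81 × 3 (mod 498).
Accumulate the product:
339 × 81 = 27459 ≡ 69
69 × 3 = 207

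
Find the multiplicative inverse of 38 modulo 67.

30

By the extended Euclidean algorithm:
67 = 1×38 + 29
38 = 1×29 + 9
29 = 3×9 + 2
9 = 4×2 + 1
2 = 2×1 + 0
gcd(38, 67) = 1, so the inverse exists.
Back-substitute for 1:
1 = 1×9 − 4×2
  = −4×29 + 13×9
  = 13×38 − 17×29
  = −17×67 + 30×38
So 38⁻¹ ≡ 30 (mod 67).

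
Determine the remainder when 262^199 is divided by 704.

Using repeated squaring:
262^1 ≡ 262 (mod 704)
262^2 ≡ 262^2 = 68644 ≡ 356 (mod 704)
262^4 ≡ 356^2 = 126736 ≡ 16 (mod 704)
262^8 ≡ 16^2 = 256 (mod 704)
262^16 ≡ 256^2 = 65536 ≡ 64 (mod 704)
262^32 ≡ 64^2 = 4096 ≡ 576 (mod 704)
262^64 ≡ 576^2 = 331776 ≡ 192 (mod 704)
262^128 ≡ 192^2 = 36864 ≡ 256 (mod 704)
262^199 = 262^128 · 262^64 · 262^4 · 262^2 · 262^1 ≡ 256 · 192 · 16 · 356 · 262 (mod 704).
Accumulate the product:
256 · 192 = 49152 ≡ 576
576 · 16 = 9216 ≡ 64
64 · 356 = 22784 ≡ 256
256 · 262 = 67072 ≡ 192

192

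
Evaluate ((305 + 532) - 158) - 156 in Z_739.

523

305 + 532 = 837 ≡ 98 (mod 739)
98 - 158 = -60 ≡ 679 (mod 739)
679 - 156 = 523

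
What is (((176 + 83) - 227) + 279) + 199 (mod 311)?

176 + 83 = 259
259 - 227 = 32
32 + 279 = 311 ≡ 0 (mod 311)
0 + 199 = 199

199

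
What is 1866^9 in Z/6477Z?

Compute successive squares:
9 in binary is 1001, i.e. 9 = 8 + 1.
1866^1 ≡ 1866 (mod 6477)
1866^2 ≡ 1866^2 = 3481956 ≡ 3807 (mod 6477)
1866^4 ≡ 3807^2 = 14493249 ≡ 4200 (mod 6477)
1866^8 ≡ 4200^2 = 17640000 ≡ 3129 (mod 6477)
1866^9 = 1866^8 · 1866^1 ≡ 3129 · 1866 (mod 6477).
3129 · 1866 = 5838714 ≡ 2937 (mod 6477).

2937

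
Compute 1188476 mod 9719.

2758

1188476 = 122×9719 + 2758, so 1188476 ≡ 2758 (mod 9719).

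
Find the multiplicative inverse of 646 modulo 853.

Run the extended Euclidean algorithm:
853 = 1×646 + 207
646 = 3×207 + 25
207 = 8×25 + 7
25 = 3×7 + 4
7 = 1×4 + 3
4 = 1×3 + 1
3 = 3×1 + 0
gcd(646, 853) = 1, so the inverse exists.
Bézout: 1 = −181×853 + 239×646.
So 646⁻¹ ≡ 239 (mod 853).

239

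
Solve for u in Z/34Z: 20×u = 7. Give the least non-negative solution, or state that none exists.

gcd(20, 34) = 2, and 2 does not divide 7.
So the congruence has no solution.

no solution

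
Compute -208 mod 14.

-208 = -15×14 + 2, so -208 ≡ 2 (mod 14).

2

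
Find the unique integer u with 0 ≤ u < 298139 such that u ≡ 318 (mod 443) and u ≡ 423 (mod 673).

443⁻¹ mod 673: 443·79 ≡ 1 (mod 673), so 443⁻¹ ≡ 79.
u = 318 + 443·((423 − 318)·79 mod 673) = 318 + 443·219 = 97335.

97335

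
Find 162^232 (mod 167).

Using repeated squaring:
232 in binary is 11101000, i.e. 232 = 128 + 64 + 32 + 8.
162^1 ≡ 162 (mod 167)
162^2 ≡ 162^2 = 26244 ≡ 25 (mod 167)
162^4 ≡ 25^2 = 625 ≡ 124 (mod 167)
162^8 ≡ 124^2 = 15376 ≡ 12 (mod 167)
162^16 ≡ 12^2 = 144 (mod 167)
162^32 ≡ 144^2 = 20736 ≡ 28 (mod 167)
162^64 ≡ 28^2 = 784 ≡ 116 (mod 167)
162^128 ≡ 116^2 = 13456 ≡ 96 (mod 167)
162^232 = 162^128 · 162^64 · 162^32 · 162^8 ≡ 96 · 116 · 28 · 12 (mod 167).
Accumulate the product:
96 · 116 = 11136 ≡ 114
114 · 28 = 3192 ≡ 19
19 · 12 = 228 ≡ 61

61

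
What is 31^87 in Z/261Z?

37

87 in binary is 1010111, i.e. 87 = 64 + 16 + 4 + 2 + 1.
31^1 ≡ 31 (mod 261)
31^2 ≡ 31^2 = 961 ≡ 178 (mod 261)
31^4 ≡ 178^2 = 31684 ≡ 103 (mod 261)
31^8 ≡ 103^2 = 10609 ≡ 169 (mod 261)
31^16 ≡ 169^2 = 28561 ≡ 112 (mod 261)
31^32 ≡ 112^2 = 12544 ≡ 16 (mod 261)
31^64 ≡ 16^2 = 256 (mod 261)
31^87 = 31^64 * 31^16 * 31^4 * 31^2 * 31^1 ≡ 256 * 112 * 103 * 178 * 31 (mod 261).
Accumulate the product:
256 * 112 = 28672 ≡ 223
223 * 103 = 22969 ≡ 1
1 * 178 = 178
178 * 31 = 5518 ≡ 37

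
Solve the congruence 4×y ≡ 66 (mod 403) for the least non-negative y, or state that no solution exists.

gcd(4, 403) = 1, so a unique solution mod 403 exists.
4⁻¹ ≡ 101 (mod 403).
y ≡ 101×66 ≡ 218 (mod 403).

218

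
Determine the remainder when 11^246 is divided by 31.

Using repeated squaring:
11^1 ≡ 11 (mod 31)
11^2 ≡ 11^2 = 121 ≡ 28 (mod 31)
11^4 ≡ 28^2 = 784 ≡ 9 (mod 31)
11^8 ≡ 9^2 = 81 ≡ 19 (mod 31)
11^16 ≡ 19^2 = 361 ≡ 20 (mod 31)
11^32 ≡ 20^2 = 400 ≡ 28 (mod 31)
11^64 ≡ 28^2 = 784 ≡ 9 (mod 31)
11^128 ≡ 9^2 = 81 ≡ 19 (mod 31)
11^246 = 11^128 * 11^64 * 11^32 * 11^16 * 11^4 * 11^2 ≡ 19 * 9 * 28 * 20 * 9 * 28 (mod 31).
Accumulate the product:
19 * 9 = 171 ≡ 16
16 * 28 = 448 ≡ 14
14 * 20 = 280 ≡ 1
1 * 9 = 9
9 * 28 = 252 ≡ 4

4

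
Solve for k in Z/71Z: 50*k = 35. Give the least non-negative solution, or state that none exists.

22

gcd(50, 71) = 1, so a unique solution mod 71 exists.
50⁻¹ ≡ 27 (mod 71).
k ≡ 27*35 ≡ 22 (mod 71).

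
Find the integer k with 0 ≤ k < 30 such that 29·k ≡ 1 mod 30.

Apply the Euclidean algorithm and back-substitute:
30 = 1·29 + 1
29 = 29·1 + 0
gcd(29, 30) = 1, so the inverse exists.
Back-substitute for 1:
1 = 1·30 − 1·29
So 29⁻¹ ≡ −1 ≡ 29 (mod 30).

29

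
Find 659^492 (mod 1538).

Using repeated squaring:
492 in binary is 111101100, i.e. 492 = 256 + 128 + 64 + 32 + 8 + 4.
659^1 ≡ 659 (mod 1538)
659^2 ≡ 659^2 = 434281 ≡ 565 (mod 1538)
659^4 ≡ 565^2 = 319225 ≡ 859 (mod 1538)
659^8 ≡ 859^2 = 737881 ≡ 1179 (mod 1538)
659^16 ≡ 1179^2 = 1390041 ≡ 1227 (mod 1538)
659^32 ≡ 1227^2 = 1505529 ≡ 1365 (mod 1538)
659^64 ≡ 1365^2 = 1863225 ≡ 707 (mod 1538)
659^128 ≡ 707^2 = 499849 ≡ 1537 (mod 1538)
659^256 ≡ 1537^2 = 2362369 ≡ 1 (mod 1538)
659^492 = 659^256 · 659^128 · 659^64 · 659^32 · 659^8 · 659^4 ≡ 1 · 1537 · 707 · 1365 · 1179 · 859 (mod 1538).
Accumulate the product:
1 · 1537 = 1537
1537 · 707 = 1086659 ≡ 831
831 · 1365 = 1134315 ≡ 809
809 · 1179 = 953811 ≡ 251
251 · 859 = 215609 ≡ 289

289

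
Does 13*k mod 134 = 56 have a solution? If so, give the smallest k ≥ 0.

128

gcd(13, 134) = 1, so a unique solution mod 134 exists.
13⁻¹ ≡ 31 (mod 134).
k ≡ 31*56 ≡ 128 (mod 134).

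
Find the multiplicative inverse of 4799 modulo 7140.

7079

By the extended Euclidean algorithm:
7140 = 1·4799 + 2341
4799 = 2·2341 + 117
2341 = 20·117 + 1
117 = 117·1 + 0
gcd(4799, 7140) = 1, so the inverse exists.
Bézout: 1 = 41·7140 − 61·4799.
So 4799⁻¹ ≡ −61 ≡ 7079 (mod 7140).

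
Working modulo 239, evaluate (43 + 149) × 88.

166

43 + 149 = 192
192 × 88 = 16896 ≡ 166 (mod 239)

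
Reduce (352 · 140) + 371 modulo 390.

121

352 · 140 = 49280 ≡ 140 (mod 390)
140 + 371 = 511 ≡ 121 (mod 390)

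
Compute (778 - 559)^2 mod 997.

105

778 - 559 = 219
(219)^2 ≡ 105 (mod 997)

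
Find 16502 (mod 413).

395

16502 = 39*413 + 395, so 16502 ≡ 395 (mod 413).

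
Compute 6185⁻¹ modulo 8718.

857

Run the extended Euclidean algorithm:
8718 = 1·6185 + 2533
6185 = 2·2533 + 1119
2533 = 2·1119 + 295
1119 = 3·295 + 234
295 = 1·234 + 61
234 = 3·61 + 51
61 = 1·51 + 10
51 = 5·10 + 1
10 = 10·1 + 0
gcd(6185, 8718) = 1, so the inverse exists.
Back-substitute for 1:
1 = 1·51 − 5·10
  = −5·61 + 6·51
  = 6·234 − 23·61
  = −23·295 + 29·234
  = 29·1119 − 110·295
  = −110·2533 + 249·1119
  = 249·6185 − 608·2533
  = −608·8718 + 857·6185
So 6185⁻¹ ≡ 857 (mod 8718).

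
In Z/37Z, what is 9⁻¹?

33

37 = 4×9 + 1
9 = 9×1 + 0
gcd(9, 37) = 1, so the inverse exists.
Bézout: 1 = 1×37 − 4×9.
So 9⁻¹ ≡ −4 ≡ 33 (mod 37).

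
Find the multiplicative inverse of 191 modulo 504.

95

By the extended Euclidean algorithm:
504 = 2·191 + 122
191 = 1·122 + 69
122 = 1·69 + 53
69 = 1·53 + 16
53 = 3·16 + 5
16 = 3·5 + 1
5 = 5·1 + 0
gcd(191, 504) = 1, so the inverse exists.
Bézout: 1 = −36·504 + 95·191.
So 191⁻¹ ≡ 95 (mod 504).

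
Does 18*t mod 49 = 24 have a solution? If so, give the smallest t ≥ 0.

gcd(18, 49) = 1, so a unique solution mod 49 exists.
18⁻¹ ≡ 30 (mod 49).
t ≡ 30*24 ≡ 34 (mod 49).

34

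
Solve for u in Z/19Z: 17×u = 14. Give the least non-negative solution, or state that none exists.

gcd(17, 19) = 1, so a unique solution mod 19 exists.
17⁻¹ ≡ 9 (mod 19).
u ≡ 9×14 ≡ 12 (mod 19).

12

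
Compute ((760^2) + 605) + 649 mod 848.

518

(760)^2 ≡ 112 (mod 848)
112 + 605 = 717
717 + 649 = 1366 ≡ 518 (mod 848)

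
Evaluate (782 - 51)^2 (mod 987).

394

782 - 51 = 731
(731)^2 ≡ 394 (mod 987)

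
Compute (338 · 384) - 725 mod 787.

338 · 384 = 129792 ≡ 724 (mod 787)
724 - 725 = -1 ≡ 786 (mod 787)

786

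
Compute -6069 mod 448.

203

-6069 = -14·448 + 203, so -6069 ≡ 203 (mod 448).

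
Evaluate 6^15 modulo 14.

15 in binary is 1111, i.e. 15 = 8 + 4 + 2 + 1.
6^1 ≡ 6 (mod 14)
6^2 ≡ 6^2 = 36 ≡ 8 (mod 14)
6^4 ≡ 8^2 = 64 ≡ 8 (mod 14)
6^8 ≡ 8^2 = 64 ≡ 8 (mod 14)
6^15 = 6^8 × 6^4 × 6^2 × 6^1 ≡ 8 × 8 × 8 × 6 (mod 14).
Accumulate the product:
8 × 8 = 64 ≡ 8
8 × 8 = 64 ≡ 8
8 × 6 = 48 ≡ 6

6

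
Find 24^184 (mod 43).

10

184 in binary is 10111000, i.e. 184 = 128 + 32 + 16 + 8.
24^1 ≡ 24 (mod 43)
24^2 ≡ 24^2 = 576 ≡ 17 (mod 43)
24^4 ≡ 17^2 = 289 ≡ 31 (mod 43)
24^8 ≡ 31^2 = 961 ≡ 15 (mod 43)
24^16 ≡ 15^2 = 225 ≡ 10 (mod 43)
24^32 ≡ 10^2 = 100 ≡ 14 (mod 43)
24^64 ≡ 14^2 = 196 ≡ 24 (mod 43)
24^128 ≡ 24^2 = 576 ≡ 17 (mod 43)
24^184 = 24^128 · 24^32 · 24^16 · 24^8 ≡ 17 · 14 · 10 · 15 (mod 43).
Accumulate the product:
17 · 14 = 238 ≡ 23
23 · 10 = 230 ≡ 15
15 · 15 = 225 ≡ 10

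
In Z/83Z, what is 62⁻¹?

79

83 = 1·62 + 21
62 = 2·21 + 20
21 = 1·20 + 1
20 = 20·1 + 0
gcd(62, 83) = 1, so the inverse exists.
Back-substitute for 1:
1 = 1·21 − 1·20
  = −1·62 + 3·21
  = 3·83 − 4·62
So 62⁻¹ ≡ −4 ≡ 79 (mod 83).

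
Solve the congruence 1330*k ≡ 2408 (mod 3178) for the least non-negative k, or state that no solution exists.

gcd(1330, 3178) = 14, and 14 | 2408, so solutions exist.
Divide through by 14: 95*k = 172 (mod 227).
95⁻¹ ≡ 184 (mod 227).
k ≡ 184*172 ≡ 95 (mod 227).
The smallest non-negative solution is k = 95.

95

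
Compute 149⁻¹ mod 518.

445

518 = 3×149 + 71
149 = 2×71 + 7
71 = 10×7 + 1
7 = 7×1 + 0
gcd(149, 518) = 1, so the inverse exists.
Back-substitute for 1:
1 = 1×71 − 10×7
  = −10×149 + 21×71
  = 21×518 − 73×149
So 149⁻¹ ≡ −73 ≡ 445 (mod 518).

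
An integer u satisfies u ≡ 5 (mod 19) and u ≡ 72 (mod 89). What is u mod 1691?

784

19⁻¹ mod 89: 19·75 ≡ 1 (mod 89), so 19⁻¹ ≡ 75.
u = 5 + 19·((72 − 5)·75 mod 89) = 5 + 19·41 = 784.
Check: 784 mod 19 = 5, 784 mod 89 = 72. ✓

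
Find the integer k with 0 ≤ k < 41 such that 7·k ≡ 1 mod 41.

41 = 5×7 + 6
7 = 1×6 + 1
6 = 6×1 + 0
gcd(7, 41) = 1, so the inverse exists.
Bézout: 1 = −1×41 + 6×7.
So 7⁻¹ ≡ 6 (mod 41).

6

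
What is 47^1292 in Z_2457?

2146

Using repeated squaring:
1292 in binary is 10100001100, i.e. 1292 = 1024 + 256 + 8 + 4.
47^1 ≡ 47 (mod 2457)
47^2 ≡ 47^2 = 2209 (mod 2457)
47^4 ≡ 2209^2 = 4879681 ≡ 79 (mod 2457)
47^8 ≡ 79^2 = 6241 ≡ 1327 (mod 2457)
47^16 ≡ 1327^2 = 1760929 ≡ 1717 (mod 2457)
47^32 ≡ 1717^2 = 2948089 ≡ 2146 (mod 2457)
47^64 ≡ 2146^2 = 4605316 ≡ 898 (mod 2457)
47^128 ≡ 898^2 = 806404 ≡ 508 (mod 2457)
47^256 ≡ 508^2 = 258064 ≡ 79 (mod 2457)
47^512 ≡ 79^2 = 6241 ≡ 1327 (mod 2457)
47^1024 ≡ 1327^2 = 1760929 ≡ 1717 (mod 2457)
47^1292 = 47^1024 * 47^256 * 47^8 * 47^4 ≡ 1717 * 79 * 1327 * 79 (mod 2457).
Accumulate the product:
1717 * 79 = 135643 ≡ 508
508 * 1327 = 674116 ≡ 898
898 * 79 = 70942 ≡ 2146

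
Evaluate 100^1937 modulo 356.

1937 in binary is 11110010001, i.e. 1937 = 1024 + 512 + 256 + 128 + 16 + 1.
100^1 ≡ 100 (mod 356)
100^2 ≡ 100^2 = 10000 ≡ 32 (mod 356)
100^4 ≡ 32^2 = 1024 ≡ 312 (mod 356)
100^8 ≡ 312^2 = 97344 ≡ 156 (mod 356)
100^16 ≡ 156^2 = 24336 ≡ 128 (mod 356)
100^32 ≡ 128^2 = 16384 ≡ 8 (mod 356)
100^64 ≡ 8^2 = 64 (mod 356)
100^128 ≡ 64^2 = 4096 ≡ 180 (mod 356)
100^256 ≡ 180^2 = 32400 ≡ 4 (mod 356)
100^512 ≡ 4^2 = 16 (mod 356)
100^1024 ≡ 16^2 = 256 (mod 356)
100^1937 = 100^1024 · 100^512 · 100^256 · 100^128 · 100^16 · 100^1 ≡ 256 · 16 · 4 · 180 · 128 · 100 (mod 356).
Accumulate the product:
256 · 16 = 4096 ≡ 180
180 · 4 = 720 ≡ 8
8 · 180 = 1440 ≡ 16
16 · 128 = 2048 ≡ 268
268 · 100 = 26800 ≡ 100

100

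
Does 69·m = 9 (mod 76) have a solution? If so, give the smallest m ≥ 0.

gcd(69, 76) = 1, so a unique solution mod 76 exists.
69⁻¹ ≡ 65 (mod 76).
m ≡ 65·9 ≡ 53 (mod 76).

53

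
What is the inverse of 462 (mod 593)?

593 = 1×462 + 131
462 = 3×131 + 69
131 = 1×69 + 62
69 = 1×62 + 7
62 = 8×7 + 6
7 = 1×6 + 1
6 = 6×1 + 0
gcd(462, 593) = 1, so the inverse exists.
Back-substitute for 1:
1 = 1×7 − 1×6
  = −1×62 + 9×7
  = 9×69 − 10×62
  = −10×131 + 19×69
  = 19×462 − 67×131
  = −67×593 + 86×462
So 462⁻¹ ≡ 86 (mod 593).

86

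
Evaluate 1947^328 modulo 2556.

45

328 in binary is 101001000, i.e. 328 = 256 + 64 + 8.
1947^1 ≡ 1947 (mod 2556)
1947^2 ≡ 1947^2 = 3790809 ≡ 261 (mod 2556)
1947^4 ≡ 261^2 = 68121 ≡ 1665 (mod 2556)
1947^8 ≡ 1665^2 = 2772225 ≡ 1521 (mod 2556)
1947^16 ≡ 1521^2 = 2313441 ≡ 261 (mod 2556)
1947^32 ≡ 261^2 = 68121 ≡ 1665 (mod 2556)
1947^64 ≡ 1665^2 = 2772225 ≡ 1521 (mod 2556)
1947^128 ≡ 1521^2 = 2313441 ≡ 261 (mod 2556)
1947^256 ≡ 261^2 = 68121 ≡ 1665 (mod 2556)
1947^328 = 1947^256 * 1947^64 * 1947^8 ≡ 1665 * 1521 * 1521 (mod 2556).
Accumulate the product:
1665 * 1521 = 2532465 ≡ 2025
2025 * 1521 = 3080025 ≡ 45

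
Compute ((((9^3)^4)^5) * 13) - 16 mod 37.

(9)^3 ≡ 26 (mod 37)
(26)^4 ≡ 26 (mod 37)
(26)^5 ≡ 10 (mod 37)
10 * 13 = 130 ≡ 19 (mod 37)
19 - 16 = 3

3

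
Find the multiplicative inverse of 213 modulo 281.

By the extended Euclidean algorithm:
281 = 1*213 + 68
213 = 3*68 + 9
68 = 7*9 + 5
9 = 1*5 + 4
5 = 1*4 + 1
4 = 4*1 + 0
gcd(213, 281) = 1, so the inverse exists.
Bézout: 1 = 47*281 − 62*213.
So 213⁻¹ ≡ −62 ≡ 219 (mod 281).

219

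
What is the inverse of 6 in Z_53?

9

53 = 8×6 + 5
6 = 1×5 + 1
5 = 5×1 + 0
gcd(6, 53) = 1, so the inverse exists.
Back-substitute for 1:
1 = 1×6 − 1×5
  = −1×53 + 9×6
So 6⁻¹ ≡ 9 (mod 53).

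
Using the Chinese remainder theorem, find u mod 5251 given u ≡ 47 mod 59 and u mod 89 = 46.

224

59⁻¹ mod 89: 59·86 ≡ 1 (mod 89), so 59⁻¹ ≡ 86.
u = 47 + 59·((46 − 47)·86 mod 89) = 47 + 59·3 = 224.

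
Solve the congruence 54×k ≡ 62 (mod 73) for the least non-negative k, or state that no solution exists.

gcd(54, 73) = 1, so a unique solution mod 73 exists.
54⁻¹ ≡ 23 (mod 73).
k ≡ 23×62 ≡ 39 (mod 73).

39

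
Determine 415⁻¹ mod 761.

750

761 = 1*415 + 346
415 = 1*346 + 69
346 = 5*69 + 1
69 = 69*1 + 0
gcd(415, 761) = 1, so the inverse exists.
Bézout: 1 = 6*761 − 11*415.
So 415⁻¹ ≡ −11 ≡ 750 (mod 761).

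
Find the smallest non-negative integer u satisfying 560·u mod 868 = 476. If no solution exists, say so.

21

gcd(560, 868) = 28, and 28 | 476, so solutions exist.
Divide through by 28: 20·u ≡ 17 mod 31.
20⁻¹ ≡ 14 (mod 31).
u ≡ 14·17 ≡ 21 (mod 31).
The smallest non-negative solution is u = 21.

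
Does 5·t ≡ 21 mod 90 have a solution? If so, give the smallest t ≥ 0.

gcd(5, 90) = 5, and 5 does not divide 21.
So the congruence has no solution.

no solution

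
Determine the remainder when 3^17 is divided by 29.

17 in binary is 10001, i.e. 17 = 16 + 1.
3^1 ≡ 3 (mod 29)
3^2 ≡ 3^2 = 9 (mod 29)
3^4 ≡ 9^2 = 81 ≡ 23 (mod 29)
3^8 ≡ 23^2 = 529 ≡ 7 (mod 29)
3^16 ≡ 7^2 = 49 ≡ 20 (mod 29)
3^17 = 3^16 × 3^1 ≡ 20 × 3 (mod 29).
20 × 3 = 60 ≡ 2 (mod 29).

2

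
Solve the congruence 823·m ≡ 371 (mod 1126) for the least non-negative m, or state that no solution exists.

441

gcd(823, 1126) = 1, so a unique solution mod 1126 exists.
823⁻¹ ≡ 851 (mod 1126).
m ≡ 851·371 ≡ 441 (mod 1126).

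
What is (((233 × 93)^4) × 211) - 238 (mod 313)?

233 × 93 = 21669 ≡ 72 (mod 313)
(72)^4 ≡ 302 (mod 313)
302 × 211 = 63722 ≡ 183 (mod 313)
183 - 238 = -55 ≡ 258 (mod 313)

258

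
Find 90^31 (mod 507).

31 in binary is 11111, i.e. 31 = 16 + 8 + 4 + 2 + 1.
90^1 ≡ 90 (mod 507)
90^2 ≡ 90^2 = 8100 ≡ 495 (mod 507)
90^4 ≡ 495^2 = 245025 ≡ 144 (mod 507)
90^8 ≡ 144^2 = 20736 ≡ 456 (mod 507)
90^16 ≡ 456^2 = 207936 ≡ 66 (mod 507)
90^31 = 90^16 * 90^8 * 90^4 * 90^2 * 90^1 ≡ 66 * 456 * 144 * 495 * 90 (mod 507).
Accumulate the product:
66 * 456 = 30096 ≡ 183
183 * 144 = 26352 ≡ 495
495 * 495 = 245025 ≡ 144
144 * 90 = 12960 ≡ 285

285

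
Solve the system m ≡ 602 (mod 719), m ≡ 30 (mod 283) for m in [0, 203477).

44461

719⁻¹ mod 283: 719×37 ≡ 1 (mod 283), so 719⁻¹ ≡ 37.
m = 602 + 719×((30 − 602)×37 mod 283) = 602 + 719×61 = 44461.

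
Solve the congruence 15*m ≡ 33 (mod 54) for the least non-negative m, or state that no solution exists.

gcd(15, 54) = 3, and 3 | 33, so solutions exist.
Divide through by 3: 5*m ≡ 11 mod 18.
5⁻¹ ≡ 11 (mod 18).
m ≡ 11*11 ≡ 13 (mod 18).
The smallest non-negative solution is m = 13.

13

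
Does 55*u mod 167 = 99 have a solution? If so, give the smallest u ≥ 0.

gcd(55, 167) = 1, so a unique solution mod 167 exists.
55⁻¹ ≡ 82 (mod 167).
u ≡ 82*99 ≡ 102 (mod 167).

102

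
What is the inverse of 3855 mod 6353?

3853

6353 = 1*3855 + 2498
3855 = 1*2498 + 1357
2498 = 1*1357 + 1141
1357 = 1*1141 + 216
1141 = 5*216 + 61
216 = 3*61 + 33
61 = 1*33 + 28
33 = 1*28 + 5
28 = 5*5 + 3
5 = 1*3 + 2
3 = 1*2 + 1
2 = 2*1 + 0
gcd(3855, 6353) = 1, so the inverse exists.
Back-substitute for 1:
1 = 1*3 − 1*2
  = −1*5 + 2*3
  = 2*28 − 11*5
  = −11*33 + 13*28
  = 13*61 − 24*33
  = −24*216 + 85*61
  = 85*1141 − 449*216
  = −449*1357 + 534*1141
  = 534*2498 − 983*1357
  = −983*3855 + 1517*2498
  = 1517*6353 − 2500*3855
So 3855⁻¹ ≡ −2500 ≡ 3853 (mod 6353).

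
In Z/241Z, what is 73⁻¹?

241 = 3·73 + 22
73 = 3·22 + 7
22 = 3·7 + 1
7 = 7·1 + 0
gcd(73, 241) = 1, so the inverse exists.
Back-substitute for 1:
1 = 1·22 − 3·7
  = −3·73 + 10·22
  = 10·241 − 33·73
So 73⁻¹ ≡ −33 ≡ 208 (mod 241).

208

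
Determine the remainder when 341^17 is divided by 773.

Using repeated squaring:
341^1 ≡ 341 (mod 773)
341^2 ≡ 341^2 = 116281 ≡ 331 (mod 773)
341^4 ≡ 331^2 = 109561 ≡ 568 (mod 773)
341^8 ≡ 568^2 = 322624 ≡ 283 (mod 773)
341^16 ≡ 283^2 = 80089 ≡ 470 (mod 773)
341^17 = 341^16 × 341^1 ≡ 470 × 341 (mod 773).
470 × 341 = 160270 ≡ 259 (mod 773).

259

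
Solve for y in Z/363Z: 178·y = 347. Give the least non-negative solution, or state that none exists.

gcd(178, 363) = 1, so a unique solution mod 363 exists.
178⁻¹ ≡ 259 (mod 363).
y ≡ 259·347 ≡ 212 (mod 363).

212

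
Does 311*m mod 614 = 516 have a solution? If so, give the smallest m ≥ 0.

436

gcd(311, 614) = 1, so a unique solution mod 614 exists.
311⁻¹ ≡ 77 (mod 614).
m ≡ 77*516 ≡ 436 (mod 614).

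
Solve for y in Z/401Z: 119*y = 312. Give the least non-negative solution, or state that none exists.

gcd(119, 401) = 1, so a unique solution mod 401 exists.
119⁻¹ ≡ 246 (mod 401).
y ≡ 246*312 ≡ 161 (mod 401).

161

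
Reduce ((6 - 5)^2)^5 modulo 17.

1

6 - 5 = 1
(1)^2 ≡ 1 (mod 17)
(1)^5 ≡ 1 (mod 17)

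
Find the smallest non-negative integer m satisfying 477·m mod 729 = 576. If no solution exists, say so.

gcd(477, 729) = 9, and 9 | 576, so solutions exist.
Divide through by 9: 53·m ≡ 64 (mod 81).
53⁻¹ ≡ 26 (mod 81).
m ≡ 26·64 ≡ 44 (mod 81).
The smallest non-negative solution is m = 44.

44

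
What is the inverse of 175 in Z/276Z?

276 = 1·175 + 101
175 = 1·101 + 74
101 = 1·74 + 27
74 = 2·27 + 20
27 = 1·20 + 7
20 = 2·7 + 6
7 = 1·6 + 1
6 = 6·1 + 0
gcd(175, 276) = 1, so the inverse exists.
Back-substitute for 1:
1 = 1·7 − 1·6
  = −1·20 + 3·7
  = 3·27 − 4·20
  = −4·74 + 11·27
  = 11·101 − 15·74
  = −15·175 + 26·101
  = 26·276 − 41·175
So 175⁻¹ ≡ −41 ≡ 235 (mod 276).

235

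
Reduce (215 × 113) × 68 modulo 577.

215 × 113 = 24295 ≡ 61 (mod 577)
61 × 68 = 4148 ≡ 109 (mod 577)

109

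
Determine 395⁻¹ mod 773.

182

By the extended Euclidean algorithm:
773 = 1·395 + 378
395 = 1·378 + 17
378 = 22·17 + 4
17 = 4·4 + 1
4 = 4·1 + 0
gcd(395, 773) = 1, so the inverse exists.
Back-substitute for 1:
1 = 1·17 − 4·4
  = −4·378 + 89·17
  = 89·395 − 93·378
  = −93·773 + 182·395
So 395⁻¹ ≡ 182 (mod 773).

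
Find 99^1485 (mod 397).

By square-and-multiply:
99^1 ≡ 99 (mod 397)
99^2 ≡ 99^2 = 9801 ≡ 273 (mod 397)
99^4 ≡ 273^2 = 74529 ≡ 290 (mod 397)
99^8 ≡ 290^2 = 84100 ≡ 333 (mod 397)
99^16 ≡ 333^2 = 110889 ≡ 126 (mod 397)
99^32 ≡ 126^2 = 15876 ≡ 393 (mod 397)
99^64 ≡ 393^2 = 154449 ≡ 16 (mod 397)
99^128 ≡ 16^2 = 256 (mod 397)
99^256 ≡ 256^2 = 65536 ≡ 31 (mod 397)
99^512 ≡ 31^2 = 961 ≡ 167 (mod 397)
99^1024 ≡ 167^2 = 27889 ≡ 99 (mod 397)
99^1485 = 99^1024 × 99^256 × 99^128 × 99^64 × 99^8 × 99^4 × 99^1 ≡ 99 × 31 × 256 × 16 × 333 × 290 × 99 (mod 397).
Accumulate the product:
99 × 31 = 3069 ≡ 290
290 × 256 = 74240 ≡ 1
1 × 16 = 16
16 × 333 = 5328 ≡ 167
167 × 290 = 48430 ≡ 393
393 × 99 = 38907 ≡ 1

1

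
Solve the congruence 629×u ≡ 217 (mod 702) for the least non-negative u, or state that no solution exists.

gcd(629, 702) = 1, so a unique solution mod 702 exists.
629⁻¹ ≡ 125 (mod 702).
u ≡ 125×217 ≡ 449 (mod 702).

449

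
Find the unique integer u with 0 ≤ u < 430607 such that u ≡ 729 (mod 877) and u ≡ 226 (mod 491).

877⁻¹ mod 491: 877*332 ≡ 1 (mod 491), so 877⁻¹ ≡ 332.
u = 729 + 877*((226 − 729)*332 mod 491) = 729 + 877*435 = 382224.

382224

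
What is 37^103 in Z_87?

Using repeated squaring:
103 in binary is 1100111, i.e. 103 = 64 + 32 + 4 + 2 + 1.
37^1 ≡ 37 (mod 87)
37^2 ≡ 37^2 = 1369 ≡ 64 (mod 87)
37^4 ≡ 64^2 = 4096 ≡ 7 (mod 87)
37^8 ≡ 7^2 = 49 (mod 87)
37^16 ≡ 49^2 = 2401 ≡ 52 (mod 87)
37^32 ≡ 52^2 = 2704 ≡ 7 (mod 87)
37^64 ≡ 7^2 = 49 (mod 87)
37^103 = 37^64 * 37^32 * 37^4 * 37^2 * 37^1 ≡ 49 * 7 * 7 * 64 * 37 (mod 87).
Accumulate the product:
49 * 7 = 343 ≡ 82
82 * 7 = 574 ≡ 52
52 * 64 = 3328 ≡ 22
22 * 37 = 814 ≡ 31

31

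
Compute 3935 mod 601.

3935 = 6×601 + 329, so 3935 ≡ 329 (mod 601).

329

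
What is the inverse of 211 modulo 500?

500 = 2·211 + 78
211 = 2·78 + 55
78 = 1·55 + 23
55 = 2·23 + 9
23 = 2·9 + 5
9 = 1·5 + 4
5 = 1·4 + 1
4 = 4·1 + 0
gcd(211, 500) = 1, so the inverse exists.
Back-substitute for 1:
1 = 1·5 − 1·4
  = −1·9 + 2·5
  = 2·23 − 5·9
  = −5·55 + 12·23
  = 12·78 − 17·55
  = −17·211 + 46·78
  = 46·500 − 109·211
So 211⁻¹ ≡ −109 ≡ 391 (mod 500).

391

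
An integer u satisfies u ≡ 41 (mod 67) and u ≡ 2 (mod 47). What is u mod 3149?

67⁻¹ mod 47: 67·40 ≡ 1 (mod 47), so 67⁻¹ ≡ 40.
u = 41 + 67·((2 − 41)·40 mod 47) = 41 + 67·38 = 2587.
Check: 2587 mod 67 = 41, 2587 mod 47 = 2. ✓

2587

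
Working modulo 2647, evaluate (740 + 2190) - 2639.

291

740 + 2190 = 2930 ≡ 283 (mod 2647)
283 - 2639 = -2356 ≡ 291 (mod 2647)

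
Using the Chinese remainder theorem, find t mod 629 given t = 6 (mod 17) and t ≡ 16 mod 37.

312

17⁻¹ mod 37: 17*24 ≡ 1 (mod 37), so 17⁻¹ ≡ 24.
t = 6 + 17*((16 − 6)*24 mod 37) = 6 + 17*18 = 312.
Check: 312 mod 17 = 6, 312 mod 37 = 16. ✓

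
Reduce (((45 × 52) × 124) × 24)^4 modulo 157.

126

45 × 52 = 2340 ≡ 142 (mod 157)
142 × 124 = 17608 ≡ 24 (mod 157)
24 × 24 = 576 ≡ 105 (mod 157)
(105)^4 ≡ 126 (mod 157)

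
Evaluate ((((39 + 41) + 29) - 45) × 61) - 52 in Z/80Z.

39 + 41 = 80 ≡ 0 (mod 80)
0 + 29 = 29
29 - 45 = -16 ≡ 64 (mod 80)
64 × 61 = 3904 ≡ 64 (mod 80)
64 - 52 = 12

12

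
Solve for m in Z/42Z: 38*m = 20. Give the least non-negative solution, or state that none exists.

gcd(38, 42) = 2, and 2 | 20, so solutions exist.
Divide through by 2: 19*m ≡ 10 (mod 21).
19⁻¹ ≡ 10 (mod 21).
m ≡ 10*10 ≡ 16 (mod 21).
The smallest non-negative solution is m = 16.

16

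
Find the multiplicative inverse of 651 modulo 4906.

Run the extended Euclidean algorithm:
4906 = 7*651 + 349
651 = 1*349 + 302
349 = 1*302 + 47
302 = 6*47 + 20
47 = 2*20 + 7
20 = 2*7 + 6
7 = 1*6 + 1
6 = 6*1 + 0
gcd(651, 4906) = 1, so the inverse exists.
Bézout: 1 = 97*4906 − 731*651.
So 651⁻¹ ≡ −731 ≡ 4175 (mod 4906).

4175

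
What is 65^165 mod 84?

165 in binary is 10100101, i.e. 165 = 128 + 32 + 4 + 1.
65^1 ≡ 65 (mod 84)
65^2 ≡ 65^2 = 4225 ≡ 25 (mod 84)
65^4 ≡ 25^2 = 625 ≡ 37 (mod 84)
65^8 ≡ 37^2 = 1369 ≡ 25 (mod 84)
65^16 ≡ 25^2 = 625 ≡ 37 (mod 84)
65^32 ≡ 37^2 = 1369 ≡ 25 (mod 84)
65^64 ≡ 25^2 = 625 ≡ 37 (mod 84)
65^128 ≡ 37^2 = 1369 ≡ 25 (mod 84)
65^165 = 65^128 * 65^32 * 65^4 * 65^1 ≡ 25 * 25 * 37 * 65 (mod 84).
Accumulate the product:
25 * 25 = 625 ≡ 37
37 * 37 = 1369 ≡ 25
25 * 65 = 1625 ≡ 29

29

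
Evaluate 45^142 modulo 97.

Compute successive squares:
142 in binary is 10001110, i.e. 142 = 128 + 8 + 4 + 2.
45^1 ≡ 45 (mod 97)
45^2 ≡ 45^2 = 2025 ≡ 85 (mod 97)
45^4 ≡ 85^2 = 7225 ≡ 47 (mod 97)
45^8 ≡ 47^2 = 2209 ≡ 75 (mod 97)
45^16 ≡ 75^2 = 5625 ≡ 96 (mod 97)
45^32 ≡ 96^2 = 9216 ≡ 1 (mod 97)
45^64 ≡ 1^2 = 1 (mod 97)
45^128 ≡ 1^2 = 1 (mod 97)
45^142 = 45^128 × 45^8 × 45^4 × 45^2 ≡ 1 × 75 × 47 × 85 (mod 97).
Accumulate the product:
1 × 75 = 75
75 × 47 = 3525 ≡ 33
33 × 85 = 2805 ≡ 89

89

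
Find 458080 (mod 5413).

3388

458080 = 84×5413 + 3388, so 458080 ≡ 3388 (mod 5413).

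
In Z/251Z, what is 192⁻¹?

17

251 = 1×192 + 59
192 = 3×59 + 15
59 = 3×15 + 14
15 = 1×14 + 1
14 = 14×1 + 0
gcd(192, 251) = 1, so the inverse exists.
Bézout: 1 = −13×251 + 17×192.
So 192⁻¹ ≡ 17 (mod 251).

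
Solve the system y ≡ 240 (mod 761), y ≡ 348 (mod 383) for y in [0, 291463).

761⁻¹ mod 383: 761*153 ≡ 1 (mod 383), so 761⁻¹ ≡ 153.
y = 240 + 761*((348 − 240)*153 mod 383) = 240 + 761*55 = 42095.
Check: 42095 mod 761 = 240, 42095 mod 383 = 348. ✓

42095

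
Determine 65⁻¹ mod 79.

Run the extended Euclidean algorithm:
79 = 1×65 + 14
65 = 4×14 + 9
14 = 1×9 + 5
9 = 1×5 + 4
5 = 1×4 + 1
4 = 4×1 + 0
gcd(65, 79) = 1, so the inverse exists.
Bézout: 1 = 14×79 − 17×65.
So 65⁻¹ ≡ −17 ≡ 62 (mod 79).

62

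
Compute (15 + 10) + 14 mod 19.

1

15 + 10 = 25 ≡ 6 (mod 19)
6 + 14 = 20 ≡ 1 (mod 19)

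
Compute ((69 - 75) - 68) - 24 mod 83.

68

69 - 75 = -6 ≡ 77 (mod 83)
77 - 68 = 9
9 - 24 = -15 ≡ 68 (mod 83)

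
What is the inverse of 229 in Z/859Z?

Apply the Euclidean algorithm and back-substitute:
859 = 3·229 + 172
229 = 1·172 + 57
172 = 3·57 + 1
57 = 57·1 + 0
gcd(229, 859) = 1, so the inverse exists.
Back-substitute for 1:
1 = 1·172 − 3·57
  = −3·229 + 4·172
  = 4·859 − 15·229
So 229⁻¹ ≡ −15 ≡ 844 (mod 859).

844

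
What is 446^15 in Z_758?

322

15 in binary is 1111, i.e. 15 = 8 + 4 + 2 + 1.
446^1 ≡ 446 (mod 758)
446^2 ≡ 446^2 = 198916 ≡ 320 (mod 758)
446^4 ≡ 320^2 = 102400 ≡ 70 (mod 758)
446^8 ≡ 70^2 = 4900 ≡ 352 (mod 758)
446^15 = 446^8 · 446^4 · 446^2 · 446^1 ≡ 352 · 70 · 320 · 446 (mod 758).
Accumulate the product:
352 · 70 = 24640 ≡ 384
384 · 320 = 122880 ≡ 84
84 · 446 = 37464 ≡ 322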